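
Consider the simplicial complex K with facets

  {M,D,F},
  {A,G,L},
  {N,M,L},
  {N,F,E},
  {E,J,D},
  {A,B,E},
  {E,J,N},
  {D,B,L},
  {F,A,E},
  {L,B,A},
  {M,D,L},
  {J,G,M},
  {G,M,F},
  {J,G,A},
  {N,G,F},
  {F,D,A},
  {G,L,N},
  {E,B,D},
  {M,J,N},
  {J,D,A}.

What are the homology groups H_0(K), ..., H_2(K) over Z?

H_0 = Z,  H_1 = Z ⊕ Z/2,  H_2 = 0.

Order the vertices as A < B < D < E < F < G < J < L < M < N. Listing each simplex with vertices in this order, K has dimension 2 with simplices:

  0-simplices (10): A, B, D, E, F, G, J, L, M, N
  1-simplices (30): AB, AD, AE, AF, AG, AJ, AL, BD, BE, BL, DE, DF, DJ, DL, DM, EF, EJ, EN, FG, FM, FN, GJ, GL, GM, GN, JM, JN, LM, LN, MN
  2-simplices (20): ABE, ABL, ADF, ADJ, AEF, AGJ, AGL, BDE, BDL, DEJ, DFM, DLM, EFN, EJN, FGM, FGN, GJM, GLN, JMN, LMN

so the chain groups are C_0 ≅ Z^10, C_1 ≅ Z^30, C_2 ≅ Z^20.

The boundary map ∂_1: C_1 → C_0 sends each edge [p,q] (with p < q) to q − p. For instance
  ∂EF = F − E.
As a 10×30 matrix over Z this has rank 9, with invariant factors (1,1,1,1,1,1,1,1,1).

∂_2: C_2 → C_1 sends each 2-simplex [p,q,r] to [q,r] − [p,r] + [p,q]. For instance
  ∂BDL = DL − BL + BD,
  ∂LMN = MN − LN + LM.
As a 30×20 matrix over Z this has rank 20, with invariant factors (1,1,1,1,1,1,1,1,1,1,1,1,1,1,1,1,1,1,1,2).

From H_k ≅ ker(∂_k) / im(∂_{k+1}) we obtain:

  H_0: rank C_0 − rank ∂_1 = 10 − 9 = 1, and the invariant factors of ∂_1 are all 1, so H_0 = Z.
  H_1: rank ker ∂_1 − rank ∂_2 = (30 − 9) − 20 = 1, and ∂_2 has invariant factor 2 > 1, so H_1 = Z ⊕ Z/2.
  H_2: rank ker ∂_2 − rank ∂_3 = (20 − 20) − 0 = 0, and there is no ∂_3, so H_2 = 0.

As a check, the Euler characteristic is 10 − 30 + 20 = 0, which agrees with 1 − 1 + 0 = 0.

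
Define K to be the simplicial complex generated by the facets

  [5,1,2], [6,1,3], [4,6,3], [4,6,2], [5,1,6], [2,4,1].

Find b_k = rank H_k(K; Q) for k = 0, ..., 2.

b_0 = 1, b_1 = 1, b_2 = 0.

K has 6 vertices, 12 edges, 6 triangles.
rank ∂_0 = 0, rank ∂_1 = 5 ⇒ b_0 = 6 − 0 − 5 = 1; all invariant factors of ∂_1 are 1 so no torsion. So H_0 = Z.
rank ∂_1 = 5, rank ∂_2 = 6 ⇒ b_1 = 12 − 5 − 6 = 1; all invariant factors of ∂_2 are 1 so no torsion. So H_1 = Z.
rank ∂_2 = 6, rank ∂_3 = 0 ⇒ b_2 = 6 − 6 − 0 = 0. So H_2 = 0.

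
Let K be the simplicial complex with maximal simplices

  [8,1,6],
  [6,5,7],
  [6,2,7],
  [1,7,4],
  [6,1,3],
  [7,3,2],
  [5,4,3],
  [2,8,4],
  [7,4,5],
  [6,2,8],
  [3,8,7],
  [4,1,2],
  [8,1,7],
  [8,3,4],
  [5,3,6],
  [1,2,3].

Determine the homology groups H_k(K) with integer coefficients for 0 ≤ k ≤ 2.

We work with the vertex ordering 1 < 2 < 3 < 4 < 5 < 6 < 7 < 8. The simplices of K, each written with vertices in increasing order, are:

  0-simplices (8): [1], [2], [3], [4], [5], [6], [7], [8]
  1-simplices (24): (24 of them)
  2-simplices (16): [1,2,3], [1,2,4], [1,3,6], [1,4,7], [1,6,8], [1,7,8], [2,3,7], [2,4,8], [2,6,7], [2,6,8], [3,4,5], [3,4,8], [3,5,6], [3,7,8], [4,5,7], [5,6,7]

so the chain groups are C_0 ≅ Z^8, C_1 ≅ Z^24, C_2 ≅ Z^16.

Boundary ∂_1: C_1 → C_0 sends each edge [p,q] (with p < q) to q − p. For instance
  ∂[2,4] = [4] − [2].
This gives a 8×24 integer matrix of rank 7; reducing to Smith normal form yields diagonal entries (1,1,1,1,1,1,1).

Boundary ∂_2: C_2 → C_1 sends each 2-simplex [p,q,r] to [q,r] − [p,r] + [p,q]. For instance
  ∂[3,4,5] = [4,5] − [3,5] + [3,4],
  ∂[1,2,4] = [2,4] − [1,4] + [1,2].
The 24×16 boundary matrix has rank 15 and Smith normal form diag(1,1,1,1,1,1,1,1,1,1,1,1,1,1,1).

Computing H_k = (kernel of ∂_k) / (image of ∂_{k+1}):

  H_0: rank C_0 − rank ∂_1 = 8 − 7 = 1, and the invariant factors of ∂_1 are all 1, so H_0 = Z.
  H_1: rank ker ∂_1 − rank ∂_2 = (24 − 7) − 15 = 2, and the invariant factors of ∂_2 are all 1, so H_1 = Z^2.
  H_2: rank ker ∂_2 − rank ∂_3 = (16 − 15) − 0 = 1, and there is no ∂_3, so H_2 = Z.

As a check, the Euler characteristic is 8 − 24 + 16 = 0, which agrees with 1 − 2 + 1 = 0.
(K is a triangulation of the torus T^2.)

H_0 ≅ Z,  H_1 ≅ Z^2,  H_2 ≅ Z.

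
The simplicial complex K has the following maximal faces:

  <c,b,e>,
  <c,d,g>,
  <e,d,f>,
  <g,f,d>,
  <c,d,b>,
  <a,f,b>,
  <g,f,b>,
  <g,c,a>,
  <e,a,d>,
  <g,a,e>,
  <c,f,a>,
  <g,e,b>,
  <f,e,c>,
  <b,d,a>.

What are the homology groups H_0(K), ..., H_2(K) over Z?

H_0 = Z,  H_1 = Z^2,  H_2 = Z.

Order the vertices as a < b < c < d < e < f < g. Listing each simplex with vertices in this order, K has dimension 2 with simplices:

  0-simplices (7): a, b, c, d, e, f, g
  1-simplices (21): ab, ac, ad, ae, af, ag, bc, bd, be, bf, bg, cd, ce, cf, cg, de, df, dg, ef, eg, fg
  2-simplices (14): abd, abf, acf, acg, ade, aeg, bcd, bce, beg, bfg, cdg, cef, def, dfg

so the chain groups are C_0 ≅ Z^7, C_1 ≅ Z^21, C_2 ≅ Z^14.

The boundary map ∂_1: C_1 → C_0 is given by ∂[p,q] = [q] − [p]. For instance
  ∂bg = g − b.
As a 7×21 matrix over Z this has rank 6, with invariant factors (1,1,1,1,1,1).

∂_2: C_2 → C_1 acts by ∂[p,q,r] = [q,r] − [p,r] + [p,q]. For instance
  ∂aeg = eg − ag + ae,
  ∂ade = de − ae + ad.
This gives a 21×14 integer matrix of rank 13; reducing to Smith normal form yields diagonal entries (1,1,1,1,1,1,1,1,1,1,1,1,1).

Reading off H_k = ker ∂_k / im ∂_{k+1}:

  H_0: rank C_0 − rank ∂_1 = 7 − 6 = 1, and the invariant factors of ∂_1 are all 1, so H_0 ≅ Z.
  H_1: rank ker ∂_1 − rank ∂_2 = (21 − 6) − 13 = 2, and the invariant factors of ∂_2 are all 1, so H_1 ≅ Z^2.
  H_2: rank ker ∂_2 − rank ∂_3 = (14 − 13) − 0 = 1, and there is no ∂_3, so H_2 ≅ Z.

As a check, the Euler characteristic is 7 − 21 + 14 = 0, which agrees with 1 − 2 + 1 = 0.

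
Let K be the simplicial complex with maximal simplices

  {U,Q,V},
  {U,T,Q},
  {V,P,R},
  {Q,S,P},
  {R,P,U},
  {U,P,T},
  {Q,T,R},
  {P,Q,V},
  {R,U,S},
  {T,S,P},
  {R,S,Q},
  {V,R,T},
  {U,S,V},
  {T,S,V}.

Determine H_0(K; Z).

H_0 = Z.

Order the vertices as P < Q < R < S < T < U < V. Listing each simplex with vertices in this order, K has dimension 2 with simplices:

  0-simplices (7): P, Q, R, S, T, U, V
  1-simplices (21): PQ, PR, PS, PT, PU, PV, QR, QS, QT, QU, QV, RS, RT, RU, RV, ST, SU, SV, TU, TV, UV
  2-simplices (14): PQS, PQV, PRU, PRV, PST, PTU, QRS, QRT, QTU, QUV, RSU, RTV, STV, SUV

Hence C_0 ≅ Z^7, C_1 ≅ Z^21, C_2 ≅ Z^14.

The boundary map ∂_1: C_1 → C_0 is given by ∂[p,q] = [q] − [p]. For instance
  ∂QT = T − Q.
As a 7×21 matrix over Z this has rank 6, with invariant factors (1,1,1,1,1,1).

∂_2: C_2 → C_1 sends each 2-simplex [p,q,r] to [q,r] − [p,r] + [p,q]. For instance
  ∂QRS = RS − QS + QR,
  ∂QTU = TU − QU + QT.
The resulting 21×14 matrix has rank 13, and its Smith normal form has invariant factors (1,1,1,1,1,1,1,1,1,1,1,1,1).

From H_k ≅ ker(∂_k) / im(∂_{k+1}) we obtain:

  H_0: rank C_0 − rank ∂_1 = 7 − 6 = 1, and the invariant factors of ∂_1 are all 1, so H_0 = Z.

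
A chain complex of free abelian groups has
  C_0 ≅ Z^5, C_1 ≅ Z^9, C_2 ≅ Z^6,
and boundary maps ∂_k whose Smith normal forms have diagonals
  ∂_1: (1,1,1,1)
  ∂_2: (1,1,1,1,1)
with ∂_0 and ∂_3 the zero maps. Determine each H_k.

H_0: b_0 = 5 − 0 − 4 = 1; torsion from ∂_1 factors > 1: none. So H_0 ≅ Z.
H_1: b_1 = 9 − 4 − 5 = 0; torsion from ∂_2 factors > 1: none. So H_1 ≅ 0.
H_2: b_2 = 6 − 5 − 0 = 1; torsion from ∂_3 factors > 1: none. So H_2 ≅ Z.

H_0 ≅ Z,  H_1 = 0,  H_2 ≅ Z.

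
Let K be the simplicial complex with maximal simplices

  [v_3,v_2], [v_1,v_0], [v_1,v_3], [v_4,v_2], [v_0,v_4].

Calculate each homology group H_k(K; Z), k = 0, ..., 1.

K has 5 vertices, 5 edges.
rank ∂_0 = 0, rank ∂_1 = 4 ⇒ b_0 = 5 − 0 − 4 = 1; all invariant factors of ∂_1 are 1 so no torsion. So H_0 ≅ Z.
rank ∂_1 = 4, rank ∂_2 = 0 ⇒ b_1 = 5 − 4 − 0 = 1. So H_1 ≅ Z.

H_0 = Z,  H_1 = Z.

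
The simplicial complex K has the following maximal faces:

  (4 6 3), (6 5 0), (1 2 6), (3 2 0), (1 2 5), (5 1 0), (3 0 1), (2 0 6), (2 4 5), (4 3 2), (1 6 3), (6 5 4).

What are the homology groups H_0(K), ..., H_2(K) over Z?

H_0 = Z,  H_1 = Z/2,  H_2 = 0.

We work with the vertex ordering 0 < 1 < 2 < 3 < 4 < 5 < 6. The simplices of K, each written with vertices in increasing order, are:

  0-simplices (7): [0], [1], [2], [3], [4], [5], [6]
  1-simplices (18): [0,1], [0,2], [0,3], [0,5], [0,6], [1,2], [1,3], [1,5], [1,6], [2,3], [2,4], [2,5], [2,6], [3,4], [3,6], [4,5], [4,6], [5,6]
  2-simplices (12): [0,1,3], [0,1,5], [0,2,3], [0,2,6], [0,5,6], [1,2,5], [1,2,6], [1,3,6], [2,3,4], [2,4,5], [3,4,6], [4,5,6]

so the chain groups are C_0 ≅ Z^7, C_1 ≅ Z^18, C_2 ≅ Z^12.

The boundary map ∂_1: C_1 → C_0 sends each edge [p,q] (with p < q) to q − p. For instance
  ∂[0,5] = [5] − [0].
As a 7×18 matrix over Z this has rank 6, with invariant factors (1,1,1,1,1,1).

The boundary map ∂_2: C_2 → C_1 acts by ∂[p,q,r] = [q,r] − [p,r] + [p,q]. For instance
  ∂[0,5,6] = [5,6] − [0,6] + [0,5],
  ∂[1,2,6] = [2,6] − [1,6] + [1,2].
This gives a 18×12 integer matrix of rank 12; reducing to Smith normal form yields diagonal entries (1,1,1,1,1,1,1,1,1,1,1,2).

From H_k ≅ ker(∂_k) / im(∂_{k+1}) we obtain:

  H_0: rank C_0 − rank ∂_1 = 7 − 6 = 1, and the invariant factors of ∂_1 are all 1, so H_0 ≅ Z.
  H_1: rank ker ∂_1 − rank ∂_2 = (18 − 6) − 12 = 0, and ∂_2 has invariant factor 2 > 1, so H_1 ≅ Z/2.
  H_2: rank ker ∂_2 − rank ∂_3 = (12 − 12) − 0 = 0, and there is no ∂_3, so H_2 ≅ 0.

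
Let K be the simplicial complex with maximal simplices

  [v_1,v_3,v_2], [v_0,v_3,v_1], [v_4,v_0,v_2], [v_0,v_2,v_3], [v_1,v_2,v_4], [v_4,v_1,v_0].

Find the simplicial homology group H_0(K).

Take the total order v_0 < v_1 < v_2 < v_3 < v_4 on the vertex set. Then K (dimension 2) consists of the simplices:

  0-simplices (5): [v_0], [v_1], [v_2], [v_3], [v_4]
  1-simplices (9): [v_0,v_1], [v_0,v_2], [v_0,v_3], [v_0,v_4], [v_1,v_2], [v_1,v_3], [v_1,v_4], [v_2,v_3], [v_2,v_4]
  2-simplices (6): [v_0,v_1,v_3], [v_0,v_1,v_4], [v_0,v_2,v_3], [v_0,v_2,v_4], [v_1,v_2,v_3], [v_1,v_2,v_4]

giving chain groups C_0 ≅ Z^5, C_1 ≅ Z^9, C_2 ≅ Z^6.

Boundary ∂_1: C_1 → C_0 sends each edge [p,q] (with p < q) to q − p.
This gives a 5×9 integer matrix of rank 4; reducing to Smith normal form yields diagonal entries (1,1,1,1).

Boundary ∂_2: C_2 → C_1 acts by ∂[p,q,r] = [q,r] − [p,r] + [p,q]. For instance
  ∂[v_1,v_2,v_3] = [v_2,v_3] − [v_1,v_3] + [v_1,v_2],
  ∂[v_0,v_2,v_4] = [v_2,v_4] − [v_0,v_4] + [v_0,v_2].
This gives a 9×6 integer matrix of rank 5; reducing to Smith normal form yields diagonal entries (1,1,1,1,1).

Now H_k = ker ∂_k / im ∂_{k+1}, so:

  H_0: rank C_0 − rank ∂_1 = 5 − 4 = 1, and the invariant factors of ∂_1 are all 1, so H_0 = Z.

(K is a triangulation of the 2-sphere S^2.)

H_0 = Z.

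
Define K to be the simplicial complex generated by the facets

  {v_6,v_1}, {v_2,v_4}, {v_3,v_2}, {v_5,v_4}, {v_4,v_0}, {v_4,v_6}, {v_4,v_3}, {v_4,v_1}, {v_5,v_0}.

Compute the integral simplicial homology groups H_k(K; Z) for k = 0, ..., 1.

H_0 ≅ Z,  H_1 ≅ Z^3.

We work with the vertex ordering v_0 < v_1 < v_2 < v_3 < v_4 < v_5 < v_6. The simplices of K, each written with vertices in increasing order, are:

  0-simplices (7): [v_0], [v_1], [v_2], [v_3], [v_4], [v_5], [v_6]
  1-simplices (9): [v_0,v_4], [v_0,v_5], [v_1,v_4], [v_1,v_6], [v_2,v_3], [v_2,v_4], [v_3,v_4], [v_4,v_5], [v_4,v_6]

Hence C_0 ≅ Z^7, C_1 ≅ Z^9.

The boundary map ∂_1: C_1 → C_0 sends each edge [p,q] (with p < q) to q − p.
The 7×9 boundary matrix has rank 6 and Smith normal form diag(1,1,1,1,1,1).

From H_k ≅ ker(∂_k) / im(∂_{k+1}) we obtain:

  H_0: rank C_0 − rank ∂_1 = 7 − 6 = 1, and the invariant factors of ∂_1 are all 1, so H_0 ≅ Z.
  H_1: rank ker ∂_1 − rank ∂_2 = (9 − 6) − 0 = 3, and there is no ∂_2, so H_1 ≅ Z^3.

As a check, the Euler characteristic is 7 − 9 = -2, which agrees with 1 − 3 = -2.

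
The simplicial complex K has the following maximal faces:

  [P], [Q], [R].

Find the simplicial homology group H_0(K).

H_0 ≅ Z^3.

K has 3 vertices.
rank ∂_0 = 0, rank ∂_1 = 0 ⇒ b_0 = 3 − 0 − 0 = 3. So H_0 = Z^3.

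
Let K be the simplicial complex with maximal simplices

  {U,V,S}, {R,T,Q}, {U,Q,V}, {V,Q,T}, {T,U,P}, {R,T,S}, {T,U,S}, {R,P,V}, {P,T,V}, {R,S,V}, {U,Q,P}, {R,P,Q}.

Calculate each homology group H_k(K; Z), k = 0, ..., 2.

Fix the vertex order P < Q < R < S < T < U < V and write every simplex with vertices in increasing order. Then dim K = 2 and the simplices of K are:

  0-simplices (7): P, Q, R, S, T, U, V
  1-simplices (18): PQ, PR, PT, PU, PV, QR, QT, QU, QV, RS, RT, RV, ST, SU, SV, TU, TV, UV
  2-simplices (12): PQR, PQU, PRV, PTU, PTV, QRT, QTV, QUV, RST, RSV, STU, SUV

Hence C_0 ≅ Z^7, C_1 ≅ Z^18, C_2 ≅ Z^12.

∂_1: C_1 → C_0 is given by ∂[p,q] = [q] − [p].
As a 7×18 matrix over Z this has rank 6, with invariant factors (1,1,1,1,1,1).

The boundary map ∂_2: C_2 → C_1 acts by ∂[p,q,r] = [q,r] − [p,r] + [p,q]. For instance
  ∂STU = TU − SU + ST,
  ∂SUV = UV − SV + SU.
As a 18×12 matrix over Z this has rank 12, with invariant factors (1,1,1,1,1,1,1,1,1,1,1,2).

Computing H_k = (kernel of ∂_k) / (image of ∂_{k+1}):

  H_0: rank C_0 − rank ∂_1 = 7 − 6 = 1, and the invariant factors of ∂_1 are all 1, so H_0 ≅ Z.
  H_1: rank ker ∂_1 − rank ∂_2 = (18 − 6) − 12 = 0, and ∂_2 has invariant factor 2 > 1, so H_1 ≅ Z/2.
  H_2: rank ker ∂_2 − rank ∂_3 = (12 − 12) − 0 = 0, and there is no ∂_3, so H_2 ≅ 0.

H_0 = Z,  H_1 = Z/2,  H_2 = 0.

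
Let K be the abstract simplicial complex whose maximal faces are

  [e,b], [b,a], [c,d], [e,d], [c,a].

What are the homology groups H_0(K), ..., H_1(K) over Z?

Fix the vertex order a < b < c < d < e and write every simplex with vertices in increasing order. Then dim K = 1 and the simplices of K are:

  0-simplices (5): a, b, c, d, e
  1-simplices (5): ab, ac, be, cd, de

giving chain groups C_0 ≅ Z^5, C_1 ≅ Z^5.

Boundary ∂_1: C_1 → C_0 sends each edge [p,q] (with p < q) to q − p. For instance
  ∂be = e − b.
As a 5×5 matrix over Z this has rank 4, with invariant factors (1,1,1,1).

Now H_k = ker ∂_k / im ∂_{k+1}, so:

  H_0: rank C_0 − rank ∂_1 = 5 − 4 = 1, and the invariant factors of ∂_1 are all 1, so H_0 = Z.
  H_1: rank ker ∂_1 − rank ∂_2 = (5 − 4) − 0 = 1, and there is no ∂_2, so H_1 = Z.

(K is a triangulation of the circle S^1.)

H_0 = Z,  H_1 = Z.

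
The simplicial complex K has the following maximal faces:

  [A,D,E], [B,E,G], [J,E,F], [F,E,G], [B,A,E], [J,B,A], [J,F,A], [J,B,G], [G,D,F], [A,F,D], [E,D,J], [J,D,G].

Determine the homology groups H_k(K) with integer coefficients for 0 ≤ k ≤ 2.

Fix the vertex order A < B < D < E < F < G < J and write every simplex with vertices in increasing order. Then dim K = 2 and the simplices of K are:

  0-simplices (7): A, B, D, E, F, G, J
  1-simplices (18): AB, AD, AE, AF, AJ, BE, BG, BJ, DE, DF, DG, DJ, EF, EG, EJ, FG, FJ, GJ
  2-simplices (12): ABE, ABJ, ADE, ADF, AFJ, BEG, BGJ, DEJ, DFG, DGJ, EFG, EFJ

giving chain groups C_0 ≅ Z^7, C_1 ≅ Z^18, C_2 ≅ Z^12.

The boundary map ∂_1: C_1 → C_0 maps an edge to its endpoints' difference, ∂[p,q] = q − p.
This gives a 7×18 integer matrix of rank 6; reducing to Smith normal form yields diagonal entries (1,1,1,1,1,1).

∂_2: C_2 → C_1 sends each 2-simplex [p,q,r] to [q,r] − [p,r] + [p,q]. For instance
  ∂ADE = DE − AE + AD,
  ∂DEJ = EJ − DJ + DE.
As a 18×12 matrix over Z this has rank 12, with invariant factors (1,1,1,1,1,1,1,1,1,1,1,2).

From H_k ≅ ker(∂_k) / im(∂_{k+1}) we obtain:

  H_0: rank C_0 − rank ∂_1 = 7 − 6 = 1, and the invariant factors of ∂_1 are all 1, so H_0 = Z.
  H_1: rank ker ∂_1 − rank ∂_2 = (18 − 6) − 12 = 0, and ∂_2 has invariant factor 2 > 1, so H_1 = Z/2.
  H_2: rank ker ∂_2 − rank ∂_3 = (12 − 12) − 0 = 0, and there is no ∂_3, so H_2 = 0.

As a check, the Euler characteristic is 7 − 18 + 12 = 1, which agrees with 1 − 0 + 0 = 1.

H_0 ≅ Z,  H_1 ≅ Z/2,  H_2 = 0.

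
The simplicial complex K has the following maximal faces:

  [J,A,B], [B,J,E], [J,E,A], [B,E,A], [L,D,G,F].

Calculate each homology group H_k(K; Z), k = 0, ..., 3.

H_0 ≅ Z^2,  H_1 = 0,  H_2 ≅ Z,  H_3 = 0.

Order the vertices as A < B < D < E < F < G < J < L. Listing each simplex with vertices in this order, K has dimension 3 with simplices:

  0-simplices (8): A, B, D, E, F, G, J, L
  1-simplices (12): AB, AE, AJ, BE, BJ, DF, DG, DL, EJ, FG, FL, GL
  2-simplices (8): ABE, ABJ, AEJ, BEJ, DFG, DFL, DGL, FGL
  3-simplices (1): DFGL

Hence C_0 ≅ Z^8, C_1 ≅ Z^12, C_2 ≅ Z^8, C_3 ≅ Z^1.

The boundary map ∂_1: C_1 → C_0 is given by ∂[p,q] = [q] − [p]. For instance
  ∂FG = G − F.
As a 8×12 matrix over Z this has rank 6, with invariant factors (1,1,1,1,1,1).

Boundary ∂_2: C_2 → C_1 sends each 2-simplex [p,q,r] to [q,r] − [p,r] + [p,q]. For instance
  ∂ABE = BE − AE + AB,
  ∂DGL = GL − DL + DG.
The resulting 12×8 matrix has rank 6, and its Smith normal form has invariant factors (1,1,1,1,1,1).

Boundary ∂_3: C_3 → C_2 sends each 3-simplex σ to the alternating sum Σ_i (−1)^i (σ with its i-th vertex removed). For instance
  ∂DFGL = FGL − DGL + DFL − DFG.
The resulting 8×1 matrix has rank 1, and its Smith normal form has invariant factors (1).

Computing H_k = (kernel of ∂_k) / (image of ∂_{k+1}):

  H_0: rank C_0 − rank ∂_1 = 8 − 6 = 2, and the invariant factors of ∂_1 are all 1, so H_0 = Z^2.
  H_1: rank ker ∂_1 − rank ∂_2 = (12 − 6) − 6 = 0, and the invariant factors of ∂_2 are all 1, so H_1 = 0.
  H_2: rank ker ∂_2 − rank ∂_3 = (8 − 6) − 1 = 1, and the invariant factors of ∂_3 are all 1, so H_2 = Z.
  H_3: rank ker ∂_3 − rank ∂_4 = (1 − 1) − 0 = 0, and there is no ∂_4, so H_3 = 0.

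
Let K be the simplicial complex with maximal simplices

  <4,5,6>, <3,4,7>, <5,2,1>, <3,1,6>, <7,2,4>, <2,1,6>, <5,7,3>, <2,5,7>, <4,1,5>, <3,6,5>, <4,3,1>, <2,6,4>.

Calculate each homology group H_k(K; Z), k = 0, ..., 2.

Order the vertices as 1 < 2 < 3 < 4 < 5 < 6 < 7. Listing each simplex with vertices in this order, K has dimension 2 with simplices:

  0-simplices (7): [1], [2], [3], [4], [5], [6], [7]
  1-simplices (18): [1,2], [1,3], [1,4], [1,5], [1,6], [2,4], [2,5], [2,6], [2,7], [3,4], [3,5], [3,6], [3,7], [4,5], [4,6], [4,7], [5,6], [5,7]
  2-simplices (12): [1,2,5], [1,2,6], [1,3,4], [1,3,6], [1,4,5], [2,4,6], [2,4,7], [2,5,7], [3,4,7], [3,5,6], [3,5,7], [4,5,6]

giving chain groups C_0 ≅ Z^7, C_1 ≅ Z^18, C_2 ≅ Z^12.

Boundary ∂_1: C_1 → C_0 sends each edge [p,q] (with p < q) to q − p.
As a 7×18 matrix over Z this has rank 6, with invariant factors (1,1,1,1,1,1).

Boundary ∂_2: C_2 → C_1 sends each 2-simplex [p,q,r] to [q,r] − [p,r] + [p,q]. For instance
  ∂[3,5,6] = [5,6] − [3,6] + [3,5],
  ∂[4,5,6] = [5,6] − [4,6] + [4,5].
As a 18×12 matrix over Z this has rank 12, with invariant factors (1,1,1,1,1,1,1,1,1,1,1,2).

Computing H_k = (kernel of ∂_k) / (image of ∂_{k+1}):

  H_0: rank C_0 − rank ∂_1 = 7 − 6 = 1, and the invariant factors of ∂_1 are all 1, so H_0 = Z.
  H_1: rank ker ∂_1 − rank ∂_2 = (18 − 6) − 12 = 0, and ∂_2 has invariant factor 2 > 1, so H_1 = Z_2.
  H_2: rank ker ∂_2 − rank ∂_3 = (12 − 12) − 0 = 0, and there is no ∂_3, so H_2 = 0.

H_0 = Z,  H_1 = Z_2,  H_2 = 0.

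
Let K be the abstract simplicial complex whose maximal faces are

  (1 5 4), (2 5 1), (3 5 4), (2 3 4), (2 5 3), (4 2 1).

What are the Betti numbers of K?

b_0 = 1, b_1 = 0, b_2 = 1.

K has 5 vertices, 9 edges, 6 triangles.
rank ∂_0 = 0, rank ∂_1 = 4 ⇒ b_0 = 5 − 0 − 4 = 1; all invariant factors of ∂_1 are 1 so no torsion. So H_0 = Z.
rank ∂_1 = 4, rank ∂_2 = 5 ⇒ b_1 = 9 − 4 − 5 = 0; all invariant factors of ∂_2 are 1 so no torsion. So H_1 = 0.
rank ∂_2 = 5, rank ∂_3 = 0 ⇒ b_2 = 6 − 5 − 0 = 1. So H_2 = Z.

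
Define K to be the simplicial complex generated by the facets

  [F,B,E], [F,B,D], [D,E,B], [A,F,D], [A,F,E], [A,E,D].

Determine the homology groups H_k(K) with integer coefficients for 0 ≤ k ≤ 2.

H_0 ≅ Z,  H_1 = 0,  H_2 ≅ Z.

Fix the vertex order A < B < D < E < F and write every simplex with vertices in increasing order. Then dim K = 2 and the simplices of K are:

  0-simplices (5): A, B, D, E, F
  1-simplices (9): AD, AE, AF, BD, BE, BF, DE, DF, EF
  2-simplices (6): ADE, ADF, AEF, BDE, BDF, BEF

Hence C_0 ≅ Z^5, C_1 ≅ Z^9, C_2 ≅ Z^6.

Boundary ∂_1: C_1 → C_0 is given by ∂[p,q] = [q] − [p].
As a 5×9 matrix over Z this has rank 4, with invariant factors (1,1,1,1).

The boundary map ∂_2: C_2 → C_1 maps a triangle to the signed sum of its edges. For instance
  ∂BEF = EF − BF + BE,
  ∂BDF = DF − BF + BD.
As a 9×6 matrix over Z this has rank 5, with invariant factors (1,1,1,1,1).

From H_k ≅ ker(∂_k) / im(∂_{k+1}) we obtain:

  H_0: rank C_0 − rank ∂_1 = 5 − 4 = 1, and the invariant factors of ∂_1 are all 1, so H_0 = Z.
  H_1: rank ker ∂_1 − rank ∂_2 = (9 − 4) − 5 = 0, and the invariant factors of ∂_2 are all 1, so H_1 = 0.
  H_2: rank ker ∂_2 − rank ∂_3 = (6 − 5) − 0 = 1, and there is no ∂_3, so H_2 = Z.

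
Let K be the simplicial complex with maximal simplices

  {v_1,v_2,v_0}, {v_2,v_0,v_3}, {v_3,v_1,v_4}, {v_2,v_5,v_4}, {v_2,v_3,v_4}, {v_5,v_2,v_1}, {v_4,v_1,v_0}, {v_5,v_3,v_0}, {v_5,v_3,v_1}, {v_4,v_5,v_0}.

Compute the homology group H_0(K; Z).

H_0 ≅ Z.

Take the total order v_0 < v_1 < v_2 < v_3 < v_4 < v_5 on the vertex set. Then K (dimension 2) consists of the simplices:

  0-simplices (6): [v_0], [v_1], [v_2], [v_3], [v_4], [v_5]
  1-simplices (15): (15 of them)
  2-simplices (10): [v_0,v_1,v_2], [v_0,v_1,v_4], [v_0,v_2,v_3], [v_0,v_3,v_5], [v_0,v_4,v_5], [v_1,v_2,v_5], [v_1,v_3,v_4], [v_1,v_3,v_5], [v_2,v_3,v_4], [v_2,v_4,v_5]

so the chain groups are C_0 ≅ Z^6, C_1 ≅ Z^15, C_2 ≅ Z^10.

Boundary ∂_1: C_1 → C_0 is given by ∂[p,q] = [q] − [p].
As a 6×15 matrix over Z this has rank 5, with invariant factors (1,1,1,1,1).

Boundary ∂_2: C_2 → C_1 sends each 2-simplex [p,q,r] to [q,r] − [p,r] + [p,q]. For instance
  ∂[v_1,v_3,v_4] = [v_3,v_4] − [v_1,v_4] + [v_1,v_3],
  ∂[v_0,v_2,v_3] = [v_2,v_3] − [v_0,v_3] + [v_0,v_2].
This gives a 15×10 integer matrix of rank 10; reducing to Smith normal form yields diagonal entries (1,1,1,1,1,1,1,1,1,2).

Computing H_k = (kernel of ∂_k) / (image of ∂_{k+1}):

  H_0: rank C_0 − rank ∂_1 = 6 − 5 = 1, and the invariant factors of ∂_1 are all 1, so H_0 = Z.

(K is a triangulation of the real projective plane RP^2.)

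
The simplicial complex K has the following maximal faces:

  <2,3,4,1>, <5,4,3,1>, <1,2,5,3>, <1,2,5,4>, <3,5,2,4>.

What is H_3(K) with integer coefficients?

Fix the vertex order 1 < 2 < 3 < 4 < 5 and write every simplex with vertices in increasing order. Then dim K = 3 and the simplices of K are:

  0-simplices (5): [1], [2], [3], [4], [5]
  1-simplices (10): [1,2], [1,3], [1,4], [1,5], [2,3], [2,4], [2,5], [3,4], [3,5], [4,5]
  2-simplices (10): [1,2,3], [1,2,4], [1,2,5], [1,3,4], [1,3,5], [1,4,5], [2,3,4], [2,3,5], [2,4,5], [3,4,5]
  3-simplices (5): [1,2,3,4], [1,2,3,5], [1,2,4,5], [1,3,4,5], [2,3,4,5]

Hence C_0 ≅ Z^5, C_1 ≅ Z^10, C_2 ≅ Z^10, C_3 ≅ Z^5.

Boundary ∂_1: C_1 → C_0 sends each edge [p,q] (with p < q) to q − p. For instance
  ∂[1,2] = [2] − [1].
The resulting 5×10 matrix has rank 4, and its Smith normal form has invariant factors (1,1,1,1).

∂_2: C_2 → C_1 sends each 2-simplex [p,q,r] to [q,r] − [p,r] + [p,q]. For instance
  ∂[2,3,4] = [3,4] − [2,4] + [2,3],
  ∂[2,3,5] = [3,5] − [2,5] + [2,3].
As a 10×10 matrix over Z this has rank 6, with invariant factors (1,1,1,1,1,1).

Boundary ∂_3: C_3 → C_2 sends each 3-simplex σ to the alternating sum Σ_i (−1)^i (σ with its i-th vertex removed). For instance
  ∂[2,3,4,5] = [3,4,5] − [2,4,5] + [2,3,5] − [2,3,4],
  ∂[1,2,3,5] = [2,3,5] − [1,3,5] + [1,2,5] − [1,2,3].
This gives a 10×5 integer matrix of rank 4; reducing to Smith normal form yields diagonal entries (1,1,1,1).

Reading off H_k = ker ∂_k / im ∂_{k+1}:

  H_3: rank ker ∂_3 − rank ∂_4 = (5 − 4) − 0 = 1, and there is no ∂_4, so H_3 ≅ Z.

H_3 = Z.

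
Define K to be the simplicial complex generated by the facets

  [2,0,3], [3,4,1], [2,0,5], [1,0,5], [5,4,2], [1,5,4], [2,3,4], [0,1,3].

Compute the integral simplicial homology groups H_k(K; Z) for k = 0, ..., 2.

H_0 ≅ Z,  H_1 = 0,  H_2 ≅ Z.

Take the total order 0 < 1 < 2 < 3 < 4 < 5 on the vertex set. Then K (dimension 2) consists of the simplices:

  0-simplices (6): [0], [1], [2], [3], [4], [5]
  1-simplices (12): [0,1], [0,2], [0,3], [0,5], [1,3], [1,4], [1,5], [2,3], [2,4], [2,5], [3,4], [4,5]
  2-simplices (8): [0,1,3], [0,1,5], [0,2,3], [0,2,5], [1,3,4], [1,4,5], [2,3,4], [2,4,5]

Hence C_0 ≅ Z^6, C_1 ≅ Z^12, C_2 ≅ Z^8.

Boundary ∂_1: C_1 → C_0 maps an edge to its endpoints' difference, ∂[p,q] = q − p.
This gives a 6×12 integer matrix of rank 5; reducing to Smith normal form yields diagonal entries (1,1,1,1,1).

∂_2: C_2 → C_1 maps a triangle to the signed sum of its edges. For instance
  ∂[0,1,3] = [1,3] − [0,3] + [0,1],
  ∂[1,3,4] = [3,4] − [1,4] + [1,3].
This gives a 12×8 integer matrix of rank 7; reducing to Smith normal form yields diagonal entries (1,1,1,1,1,1,1).

Now H_k = ker ∂_k / im ∂_{k+1}, so:

  H_0: rank C_0 − rank ∂_1 = 6 − 5 = 1, and the invariant factors of ∂_1 are all 1, so H_0 = Z.
  H_1: rank ker ∂_1 − rank ∂_2 = (12 − 5) − 7 = 0, and the invariant factors of ∂_2 are all 1, so H_1 = 0.
  H_2: rank ker ∂_2 − rank ∂_3 = (8 − 7) − 0 = 1, and there is no ∂_3, so H_2 = Z.

As a check, the Euler characteristic is 6 − 12 + 8 = 2, which agrees with 1 − 0 + 1 = 2.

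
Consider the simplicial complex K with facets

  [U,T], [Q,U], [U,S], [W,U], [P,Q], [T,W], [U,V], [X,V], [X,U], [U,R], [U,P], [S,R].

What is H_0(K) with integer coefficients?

H_0 ≅ Z.

K has 9 vertices, 12 edges.
rank ∂_0 = 0, rank ∂_1 = 8 ⇒ b_0 = 9 − 0 − 8 = 1; all invariant factors of ∂_1 are 1 so no torsion. So H_0 ≅ Z.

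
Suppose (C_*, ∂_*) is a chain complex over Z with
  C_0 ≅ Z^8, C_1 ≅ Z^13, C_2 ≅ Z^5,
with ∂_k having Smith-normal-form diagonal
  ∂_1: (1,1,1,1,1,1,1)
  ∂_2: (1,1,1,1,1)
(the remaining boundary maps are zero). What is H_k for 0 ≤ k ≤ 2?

H_0 = Z,  H_1 = Z,  H_2 = 0.

H_0: b_0 = 8 − 0 − 7 = 1; torsion from ∂_1 factors > 1: none. So H_0 = Z.
H_1: b_1 = 13 − 7 − 5 = 1; torsion from ∂_2 factors > 1: none. So H_1 = Z.
H_2: b_2 = 5 − 5 − 0 = 0; torsion from ∂_3 factors > 1: none. So H_2 = 0.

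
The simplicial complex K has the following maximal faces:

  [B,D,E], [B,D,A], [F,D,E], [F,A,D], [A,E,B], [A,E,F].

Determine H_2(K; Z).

Fix the vertex order A < B < D < E < F and write every simplex with vertices in increasing order. Then dim K = 2 and the simplices of K are:

  0-simplices (5): A, B, D, E, F
  1-simplices (9): AB, AD, AE, AF, BD, BE, DE, DF, EF
  2-simplices (6): ABD, ABE, ADF, AEF, BDE, DEF

so the chain groups are C_0 ≅ Z^5, C_1 ≅ Z^9, C_2 ≅ Z^6.

Boundary ∂_1: C_1 → C_0 sends each edge [p,q] (with p < q) to q − p. For instance
  ∂AB = B − A.
As a 5×9 matrix over Z this has rank 4, with invariant factors (1,1,1,1).

∂_2: C_2 → C_1 maps a triangle to the signed sum of its edges. For instance
  ∂ABD = BD − AD + AB,
  ∂ABE = BE − AE + AB.
As a 9×6 matrix over Z this has rank 5, with invariant factors (1,1,1,1,1).

Reading off H_k = ker ∂_k / im ∂_{k+1}:

  H_2: rank ker ∂_2 − rank ∂_3 = (6 − 5) − 0 = 1, and there is no ∂_3, so H_2 = Z.

H_2 = Z.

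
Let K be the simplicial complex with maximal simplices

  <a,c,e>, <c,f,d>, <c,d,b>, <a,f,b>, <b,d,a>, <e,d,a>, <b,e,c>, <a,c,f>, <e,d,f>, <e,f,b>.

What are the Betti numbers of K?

b_0 = 1, b_1 = 0, b_2 = 0.

K has 6 vertices, 15 edges, 10 triangles.
rank ∂_0 = 0, rank ∂_1 = 5 ⇒ b_0 = 6 − 0 − 5 = 1; all invariant factors of ∂_1 are 1 so no torsion. So H_0 ≅ Z.
rank ∂_1 = 5, rank ∂_2 = 10 ⇒ b_1 = 15 − 5 − 10 = 0; ∂_2 has invariant factor(s) [2] giving torsion. So H_1 ≅ Z/2Z.
rank ∂_2 = 10, rank ∂_3 = 0 ⇒ b_2 = 10 − 10 − 0 = 0. So H_2 ≅ 0.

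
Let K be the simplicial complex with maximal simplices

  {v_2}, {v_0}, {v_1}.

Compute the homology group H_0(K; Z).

H_0 ≅ Z^3.

Order the vertices as v_0 < v_1 < v_2. Listing each simplex with vertices in this order, K has dimension 0 with simplices:

  0-simplices (3): [v_0], [v_1], [v_2]

giving chain groups C_0 ≅ Z^3.

Computing H_k = (kernel of ∂_k) / (image of ∂_{k+1}):

  H_0: rank C_0 − rank ∂_1 = 3 − 0 = 3, and there is no ∂_1, so H_0 = Z^3.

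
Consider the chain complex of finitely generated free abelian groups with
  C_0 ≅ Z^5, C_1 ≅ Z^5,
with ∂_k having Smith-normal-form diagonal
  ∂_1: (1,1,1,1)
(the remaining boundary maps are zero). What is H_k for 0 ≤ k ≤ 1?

H_0: b_0 = 5 − 0 − 4 = 1; torsion from ∂_1 factors > 1: none. So H_0 ≅ Z.
H_1: b_1 = 5 − 4 − 0 = 1; torsion from ∂_2 factors > 1: none. So H_1 ≅ Z.

H_0 ≅ Z,  H_1 ≅ Z.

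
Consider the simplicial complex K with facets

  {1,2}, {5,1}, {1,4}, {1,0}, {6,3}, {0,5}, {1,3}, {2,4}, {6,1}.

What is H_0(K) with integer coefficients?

H_0 = Z.

We work with the vertex ordering 0 < 1 < 2 < 3 < 4 < 5 < 6. The simplices of K, each written with vertices in increasing order, are:

  0-simplices (7): [0], [1], [2], [3], [4], [5], [6]
  1-simplices (9): [0,1], [0,5], [1,2], [1,3], [1,4], [1,5], [1,6], [2,4], [3,6]

so the chain groups are C_0 ≅ Z^7, C_1 ≅ Z^9.

The boundary map ∂_1: C_1 → C_0 is given by ∂[p,q] = [q] − [p]. For instance
  ∂[1,2] = [2] − [1].
The 7×9 boundary matrix has rank 6 and Smith normal form diag(1,1,1,1,1,1).

Now H_k = ker ∂_k / im ∂_{k+1}, so:

  H_0: rank C_0 − rank ∂_1 = 7 − 6 = 1, and the invariant factors of ∂_1 are all 1, so H_0 ≅ Z.

(K is a triangulation of a wedge of 3 circles.)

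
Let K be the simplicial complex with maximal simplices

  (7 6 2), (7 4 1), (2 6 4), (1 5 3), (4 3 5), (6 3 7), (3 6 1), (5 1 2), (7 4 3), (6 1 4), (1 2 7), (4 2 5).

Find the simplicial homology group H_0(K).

H_0 = Z.

Order the vertices as 1 < 2 < 3 < 4 < 5 < 6 < 7. Listing each simplex with vertices in this order, K has dimension 2 with simplices:

  0-simplices (7): [1], [2], [3], [4], [5], [6], [7]
  1-simplices (18): [1,2], [1,3], [1,4], [1,5], [1,6], [1,7], [2,4], [2,5], [2,6], [2,7], [3,4], [3,5], [3,6], [3,7], [4,5], [4,6], [4,7], [6,7]
  2-simplices (12): [1,2,5], [1,2,7], [1,3,5], [1,3,6], [1,4,6], [1,4,7], [2,4,5], [2,4,6], [2,6,7], [3,4,5], [3,4,7], [3,6,7]

so the chain groups are C_0 ≅ Z^7, C_1 ≅ Z^18, C_2 ≅ Z^12.

∂_1: C_1 → C_0 maps an edge to its endpoints' difference, ∂[p,q] = q − p. For instance
  ∂[1,5] = [5] − [1].
This gives a 7×18 integer matrix of rank 6; reducing to Smith normal form yields diagonal entries (1,1,1,1,1,1).

∂_2: C_2 → C_1 sends each 2-simplex [p,q,r] to [q,r] − [p,r] + [p,q]. For instance
  ∂[1,2,5] = [2,5] − [1,5] + [1,2],
  ∂[2,4,5] = [4,5] − [2,5] + [2,4].
The 18×12 boundary matrix has rank 12 and Smith normal form diag(1,1,1,1,1,1,1,1,1,1,1,2).

Now H_k = ker ∂_k / im ∂_{k+1}, so:

  H_0: rank C_0 − rank ∂_1 = 7 − 6 = 1, and the invariant factors of ∂_1 are all 1, so H_0 ≅ Z.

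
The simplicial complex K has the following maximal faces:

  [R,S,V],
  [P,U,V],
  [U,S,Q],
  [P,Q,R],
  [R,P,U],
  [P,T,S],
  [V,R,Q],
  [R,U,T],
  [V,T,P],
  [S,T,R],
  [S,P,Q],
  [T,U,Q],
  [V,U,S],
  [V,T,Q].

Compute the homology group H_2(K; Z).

H_2 ≅ Z.

Order the vertices as P < Q < R < S < T < U < V. Listing each simplex with vertices in this order, K has dimension 2 with simplices:

  0-simplices (7): P, Q, R, S, T, U, V
  1-simplices (21): PQ, PR, PS, PT, PU, PV, QR, QS, QT, QU, QV, RS, RT, RU, RV, ST, SU, SV, TU, TV, UV
  2-simplices (14): PQR, PQS, PRU, PST, PTV, PUV, QRV, QSU, QTU, QTV, RST, RSV, RTU, SUV

Hence C_0 ≅ Z^7, C_1 ≅ Z^21, C_2 ≅ Z^14.

The boundary map ∂_1: C_1 → C_0 maps an edge to its endpoints' difference, ∂[p,q] = q − p. For instance
  ∂QT = T − Q.
The resulting 7×21 matrix has rank 6, and its Smith normal form has invariant factors (1,1,1,1,1,1).

The boundary map ∂_2: C_2 → C_1 acts by ∂[p,q,r] = [q,r] − [p,r] + [p,q]. For instance
  ∂PST = ST − PT + PS,
  ∂SUV = UV − SV + SU.
As a 21×14 matrix over Z this has rank 13, with invariant factors (1,1,1,1,1,1,1,1,1,1,1,1,1).

Reading off H_k = ker ∂_k / im ∂_{k+1}:

  H_2: rank ker ∂_2 − rank ∂_3 = (14 − 13) − 0 = 1, and there is no ∂_3, so H_2 ≅ Z.

(K is a triangulation of the torus T^2.)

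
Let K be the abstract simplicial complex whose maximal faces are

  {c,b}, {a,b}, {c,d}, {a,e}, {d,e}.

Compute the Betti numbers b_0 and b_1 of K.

Order the vertices as a < b < c < d < e. Listing each simplex with vertices in this order, K has dimension 1 with simplices:

  0-simplices (5): a, b, c, d, e
  1-simplices (5): ab, ae, bc, cd, de

Hence C_0 ≅ Z^5, C_1 ≅ Z^5.

The boundary map ∂_1: C_1 → C_0 maps an edge to its endpoints' difference, ∂[p,q] = q − p. For instance
  ∂bc = c − b.
As a 5×5 matrix over Z this has rank 4, with invariant factors (1,1,1,1).

Reading off H_k = ker ∂_k / im ∂_{k+1}:

  H_0: rank C_0 − rank ∂_1 = 5 − 4 = 1, and the invariant factors of ∂_1 are all 1, so H_0 ≅ Z.
  H_1: rank ker ∂_1 − rank ∂_2 = (5 − 4) − 0 = 1, and there is no ∂_2, so H_1 ≅ Z.

Hence the Betti numbers are b_0 = 1, b_1 = 1.

b_0 = 1, b_1 = 1.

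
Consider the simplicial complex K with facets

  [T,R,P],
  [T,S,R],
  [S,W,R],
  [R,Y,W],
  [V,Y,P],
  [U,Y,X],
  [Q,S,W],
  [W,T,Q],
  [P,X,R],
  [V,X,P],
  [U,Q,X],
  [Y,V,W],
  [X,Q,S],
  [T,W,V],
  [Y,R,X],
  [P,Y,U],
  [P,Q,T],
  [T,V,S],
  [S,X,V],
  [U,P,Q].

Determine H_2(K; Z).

Take the total order P < Q < R < S < T < U < V < W < X < Y on the vertex set. Then K (dimension 2) consists of the simplices:

  0-simplices (10): P, Q, R, S, T, U, V, W, X, Y
  1-simplices (30): PQ, PR, PT, PU, PV, PX, PY, QS, QT, QU, QW, QX, RS, RT, RW, RX, RY, ST, SV, SW, SX, TV, TW, UX, UY, VW, VX, VY, WY, XY
  2-simplices (20): PQT, PQU, PRT, PRX, PUY, PVX, PVY, QSW, QSX, QTW, QUX, RST, RSW, RWY, RXY, STV, SVX, TVW, UXY, VWY

giving chain groups C_0 ≅ Z^10, C_1 ≅ Z^30, C_2 ≅ Z^20.

The boundary map ∂_1: C_1 → C_0 maps an edge to its endpoints' difference, ∂[p,q] = q − p. For instance
  ∂WY = Y − W.
The resulting 10×30 matrix has rank 9, and its Smith normal form has invariant factors (1,1,1,1,1,1,1,1,1).

The boundary map ∂_2: C_2 → C_1 maps a triangle to the signed sum of its edges. For instance
  ∂QSW = SW − QW + QS,
  ∂STV = TV − SV + ST.
The resulting 30×20 matrix has rank 20, and its Smith normal form has invariant factors (1,1,1,1,1,1,1,1,1,1,1,1,1,1,1,1,1,1,1,2).

Now H_k = ker ∂_k / im ∂_{k+1}, so:

  H_2: rank ker ∂_2 − rank ∂_3 = (20 − 20) − 0 = 0, and there is no ∂_3, so H_2 = 0.

H_2 ≅ 0.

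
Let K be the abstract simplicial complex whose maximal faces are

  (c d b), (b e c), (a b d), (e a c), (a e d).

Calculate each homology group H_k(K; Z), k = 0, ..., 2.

H_0 ≅ Z,  H_1 ≅ Z,  H_2 = 0.

Fix the vertex order a < b < c < d < e and write every simplex with vertices in increasing order. Then dim K = 2 and the simplices of K are:

  0-simplices (5): a, b, c, d, e
  1-simplices (10): ab, ac, ad, ae, bc, bd, be, cd, ce, de
  2-simplices (5): abd, ace, ade, bcd, bce

Hence C_0 ≅ Z^5, C_1 ≅ Z^10, C_2 ≅ Z^5.

The boundary map ∂_1: C_1 → C_0 sends each edge [p,q] (with p < q) to q − p. For instance
  ∂ab = b − a.
As a 5×10 matrix over Z this has rank 4, with invariant factors (1,1,1,1).

∂_2: C_2 → C_1 acts by ∂[p,q,r] = [q,r] − [p,r] + [p,q]. For instance
  ∂ade = de − ae + ad,
  ∂bce = ce − be + bc.
As a 10×5 matrix over Z this has rank 5, with invariant factors (1,1,1,1,1).

Computing H_k = (kernel of ∂_k) / (image of ∂_{k+1}):

  H_0: rank C_0 − rank ∂_1 = 5 − 4 = 1, and the invariant factors of ∂_1 are all 1, so H_0 = Z.
  H_1: rank ker ∂_1 − rank ∂_2 = (10 − 4) − 5 = 1, and the invariant factors of ∂_2 are all 1, so H_1 = Z.
  H_2: rank ker ∂_2 − rank ∂_3 = (5 − 5) − 0 = 0, and there is no ∂_3, so H_2 = 0.

As a check, the Euler characteristic is 5 − 10 + 5 = 0, which agrees with 1 − 1 + 0 = 0.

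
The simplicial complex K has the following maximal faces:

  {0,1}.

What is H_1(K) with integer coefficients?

H_1 ≅ 0.

We work with the vertex ordering 0 < 1. The simplices of K, each written with vertices in increasing order, are:

  0-simplices (2): [0], [1]
  1-simplices (1): [0,1]

so the chain groups are C_0 ≅ Z^2, C_1 ≅ Z^1.

The boundary map ∂_1: C_1 → C_0 is given by ∂[p,q] = [q] − [p].
This gives a 2×1 integer matrix of rank 1; reducing to Smith normal form yields diagonal entries (1).

Now H_k = ker ∂_k / im ∂_{k+1}, so:

  H_1: rank ker ∂_1 − rank ∂_2 = (1 − 1) − 0 = 0, and there is no ∂_2, so H_1 ≅ 0.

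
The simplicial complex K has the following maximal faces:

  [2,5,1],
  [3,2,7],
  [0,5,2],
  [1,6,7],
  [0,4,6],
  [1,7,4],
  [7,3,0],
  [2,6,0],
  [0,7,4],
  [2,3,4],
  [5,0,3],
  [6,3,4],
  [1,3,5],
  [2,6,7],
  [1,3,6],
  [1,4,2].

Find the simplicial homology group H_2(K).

Take the total order 0 < 1 < 2 < 3 < 4 < 5 < 6 < 7 on the vertex set. Then K (dimension 2) consists of the simplices:

  0-simplices (8): [0], [1], [2], [3], [4], [5], [6], [7]
  1-simplices (24): (24 of them)
  2-simplices (16): [0,2,5], [0,2,6], [0,3,5], [0,3,7], [0,4,6], [0,4,7], [1,2,4], [1,2,5], [1,3,5], [1,3,6], [1,4,7], [1,6,7], [2,3,4], [2,3,7], [2,6,7], [3,4,6]

giving chain groups C_0 ≅ Z^8, C_1 ≅ Z^24, C_2 ≅ Z^16.

Boundary ∂_1: C_1 → C_0 is given by ∂[p,q] = [q] − [p].
This gives a 8×24 integer matrix of rank 7; reducing to Smith normal form yields diagonal entries (1,1,1,1,1,1,1).

Boundary ∂_2: C_2 → C_1 sends each 2-simplex [p,q,r] to [q,r] − [p,r] + [p,q]. For instance
  ∂[0,3,7] = [3,7] − [0,7] + [0,3],
  ∂[3,4,6] = [4,6] − [3,6] + [3,4].
The resulting 24×16 matrix has rank 15, and its Smith normal form has invariant factors (1,1,1,1,1,1,1,1,1,1,1,1,1,1,1).

Now H_k = ker ∂_k / im ∂_{k+1}, so:

  H_2: rank ker ∂_2 − rank ∂_3 = (16 − 15) − 0 = 1, and there is no ∂_3, so H_2 ≅ Z.

H_2 = Z.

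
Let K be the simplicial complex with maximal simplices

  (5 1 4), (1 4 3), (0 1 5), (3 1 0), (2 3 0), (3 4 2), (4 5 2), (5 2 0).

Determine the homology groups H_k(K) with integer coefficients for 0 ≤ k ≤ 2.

Take the total order 0 < 1 < 2 < 3 < 4 < 5 on the vertex set. Then K (dimension 2) consists of the simplices:

  0-simplices (6): [0], [1], [2], [3], [4], [5]
  1-simplices (12): [0,1], [0,2], [0,3], [0,5], [1,3], [1,4], [1,5], [2,3], [2,4], [2,5], [3,4], [4,5]
  2-simplices (8): [0,1,3], [0,1,5], [0,2,3], [0,2,5], [1,3,4], [1,4,5], [2,3,4], [2,4,5]

giving chain groups C_0 ≅ Z^6, C_1 ≅ Z^12, C_2 ≅ Z^8.

Boundary ∂_1: C_1 → C_0 maps an edge to its endpoints' difference, ∂[p,q] = q − p. For instance
  ∂[2,5] = [5] − [2].
This gives a 6×12 integer matrix of rank 5; reducing to Smith normal form yields diagonal entries (1,1,1,1,1).

Boundary ∂_2: C_2 → C_1 maps a triangle to the signed sum of its edges. For instance
  ∂[2,3,4] = [3,4] − [2,4] + [2,3],
  ∂[0,1,3] = [1,3] − [0,3] + [0,1].
The 12×8 boundary matrix has rank 7 and Smith normal form diag(1,1,1,1,1,1,1).

From H_k ≅ ker(∂_k) / im(∂_{k+1}) we obtain:

  H_0: rank C_0 − rank ∂_1 = 6 − 5 = 1, and the invariant factors of ∂_1 are all 1, so H_0 = Z.
  H_1: rank ker ∂_1 − rank ∂_2 = (12 − 5) − 7 = 0, and the invariant factors of ∂_2 are all 1, so H_1 = 0.
  H_2: rank ker ∂_2 − rank ∂_3 = (8 − 7) − 0 = 1, and there is no ∂_3, so H_2 = Z.

As a check, the Euler characteristic is 6 − 12 + 8 = 2, which agrees with 1 − 0 + 1 = 2.
(K is a triangulation of the 2-sphere S^2.)

H_0 = Z,  H_1 = 0,  H_2 = Z.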